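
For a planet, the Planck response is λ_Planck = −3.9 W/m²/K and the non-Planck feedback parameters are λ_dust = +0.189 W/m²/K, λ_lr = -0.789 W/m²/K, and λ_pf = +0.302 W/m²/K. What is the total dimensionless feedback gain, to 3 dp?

Convert to gains: g_dust = 0.189/3.9 = 0.04846; g_lr = -0.789/3.9 = -0.2023; g_pf = 0.302/3.9 = 0.07744.
Total gain g = -0.0764.

-0.076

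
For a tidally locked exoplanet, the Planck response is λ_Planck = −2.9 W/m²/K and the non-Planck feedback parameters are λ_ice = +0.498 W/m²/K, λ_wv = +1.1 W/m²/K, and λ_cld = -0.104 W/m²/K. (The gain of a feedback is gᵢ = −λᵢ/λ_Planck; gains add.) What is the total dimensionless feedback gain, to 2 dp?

0.52

Convert to gains: g_ice = 0.498/2.9 = 0.1717; g_wv = 1.1/2.9 = 0.3793; g_cld = -0.104/2.9 = -0.03586.
Total gain g = 0.51514.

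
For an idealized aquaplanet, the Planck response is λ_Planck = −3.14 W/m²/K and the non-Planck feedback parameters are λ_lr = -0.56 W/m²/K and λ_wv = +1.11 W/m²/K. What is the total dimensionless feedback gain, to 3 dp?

Convert to gains: g_lr = -0.56/3.14 = -0.1783; g_wv = 1.11/3.14 = 0.3535.
Total gain g = 0.1752.

0.175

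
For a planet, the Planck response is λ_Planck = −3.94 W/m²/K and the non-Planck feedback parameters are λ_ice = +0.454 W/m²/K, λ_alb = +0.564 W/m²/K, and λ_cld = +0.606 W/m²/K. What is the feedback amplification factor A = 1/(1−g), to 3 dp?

1.701

Convert to gains: g_ice = 0.454/3.94 = 0.1152; g_alb = 0.564/3.94 = 0.1431; g_cld = 0.606/3.94 = 0.1538.
Total gain g = 0.4121.
A = 1/(1 − 0.4121) = 1.701.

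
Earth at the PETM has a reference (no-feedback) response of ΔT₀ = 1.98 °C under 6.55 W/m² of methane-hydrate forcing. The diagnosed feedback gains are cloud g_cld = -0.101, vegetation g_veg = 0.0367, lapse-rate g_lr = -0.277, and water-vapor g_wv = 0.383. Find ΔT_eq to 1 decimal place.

2.1 °C

Total gain g = -0.101 + 0.0367 − 0.277 + 0.383 = 0.0417.
Amplification A = 1/(1 − 0.0417) = 1.044.
ΔT = 1.98 × 1.044 = 2.1 °C.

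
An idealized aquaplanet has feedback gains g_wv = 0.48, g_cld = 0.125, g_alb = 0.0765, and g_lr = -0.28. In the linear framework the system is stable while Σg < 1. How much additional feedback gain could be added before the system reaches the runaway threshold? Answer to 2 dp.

0.60

Current total gain = 0.48 + 0.125 + 0.0765 − 0.28 = 0.4015.
Margin to runaway = 1 − 0.4015 = 0.60.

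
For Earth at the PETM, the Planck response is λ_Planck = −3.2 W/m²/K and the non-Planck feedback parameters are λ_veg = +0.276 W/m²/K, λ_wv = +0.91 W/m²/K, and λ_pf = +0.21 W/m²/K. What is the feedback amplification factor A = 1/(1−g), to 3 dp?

1.774

Convert to gains: g_veg = 0.276/3.2 = 0.08625; g_wv = 0.91/3.2 = 0.2844; g_pf = 0.21/3.2 = 0.06562.
Total gain g = 0.43627.
A = 1/(1 − 0.43627) = 1.774.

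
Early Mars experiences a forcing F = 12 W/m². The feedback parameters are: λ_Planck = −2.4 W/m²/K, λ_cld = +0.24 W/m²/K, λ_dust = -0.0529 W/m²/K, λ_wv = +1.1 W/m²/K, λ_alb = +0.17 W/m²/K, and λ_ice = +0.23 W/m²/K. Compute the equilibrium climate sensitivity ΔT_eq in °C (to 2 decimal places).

16.83 °C

Net feedback parameter λ = (−2.4) + (+0.24) + (-0.0529) + (+1.1) + (+0.17) + (+0.23) = -0.7129 W/m²/K.
ΔT = −F/λ = −12/(-0.7129) = 16.83 °C.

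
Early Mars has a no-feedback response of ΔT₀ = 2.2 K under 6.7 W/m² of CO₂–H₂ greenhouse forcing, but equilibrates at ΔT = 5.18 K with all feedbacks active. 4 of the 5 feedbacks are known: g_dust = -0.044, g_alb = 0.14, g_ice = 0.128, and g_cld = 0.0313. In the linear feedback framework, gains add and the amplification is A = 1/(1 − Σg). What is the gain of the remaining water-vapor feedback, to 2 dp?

Amplification A = ΔT/ΔT₀ = 5.18/2.2 = 2.355.
Total gain g = 1 − 1/A = 1 − 1/2.355 = 0.5754.
Known gains sum to -0.044 + 0.14 + 0.128 + 0.0313 = 0.2553.
g_wv = 0.5754 − 0.2553 = 0.32.

0.32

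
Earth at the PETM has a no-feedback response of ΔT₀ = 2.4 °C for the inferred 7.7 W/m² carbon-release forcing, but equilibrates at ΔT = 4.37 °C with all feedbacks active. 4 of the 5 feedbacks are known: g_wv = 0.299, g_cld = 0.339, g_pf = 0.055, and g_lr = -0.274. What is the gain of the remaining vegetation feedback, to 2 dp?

Amplification A = ΔT/ΔT₀ = 4.37/2.4 = 1.821.
Total gain g = 1 − 1/A = 1 − 1/1.821 = 0.4509.
Known gains sum to 0.299 + 0.339 + 0.055 − 0.274 = 0.419.
g_veg = 0.4509 − 0.419 = 0.03.

0.03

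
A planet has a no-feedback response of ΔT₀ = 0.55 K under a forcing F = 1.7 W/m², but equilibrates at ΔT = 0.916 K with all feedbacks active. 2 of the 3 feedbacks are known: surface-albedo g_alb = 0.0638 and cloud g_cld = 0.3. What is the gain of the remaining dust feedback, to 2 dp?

0.04

Amplification A = ΔT/ΔT₀ = 0.916/0.55 = 1.665.
Total gain g = 1 − 1/A = 1 − 1/1.665 = 0.3994.
Known gains sum to 0.0638 + 0.3 = 0.3638.
g_dust = 0.3994 − 0.3638 = 0.04.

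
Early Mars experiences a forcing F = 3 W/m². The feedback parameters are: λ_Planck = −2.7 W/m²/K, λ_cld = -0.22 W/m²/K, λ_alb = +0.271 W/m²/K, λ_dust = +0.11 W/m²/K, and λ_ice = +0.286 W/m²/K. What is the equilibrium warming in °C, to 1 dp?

1.3 °C

Net feedback parameter λ = (−2.7) + (-0.22) + (+0.271) + (+0.11) + (+0.286) = -2.253 W/m²/K.
ΔT = −F/λ = −3/(-2.253) = 1.3 °C.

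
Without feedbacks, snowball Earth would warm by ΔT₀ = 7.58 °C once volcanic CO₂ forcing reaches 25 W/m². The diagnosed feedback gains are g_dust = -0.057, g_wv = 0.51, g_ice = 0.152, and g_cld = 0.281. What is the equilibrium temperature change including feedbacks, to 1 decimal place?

Total gain g = -0.057 + 0.51 + 0.152 + 0.281 = 0.886.
Amplification A = 1/(1 − 0.886) = 8.772.
ΔT = 7.58 × 8.772 = 66.5 °C.

66.5 °C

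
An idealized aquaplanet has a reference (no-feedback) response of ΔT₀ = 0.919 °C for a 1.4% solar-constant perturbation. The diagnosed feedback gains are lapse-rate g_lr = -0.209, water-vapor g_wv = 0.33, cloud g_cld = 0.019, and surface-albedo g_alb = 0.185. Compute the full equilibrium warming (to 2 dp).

Total gain g = -0.209 + 0.33 + 0.019 + 0.185 = 0.325.
Amplification A = 1/(1 − 0.325) = 1.481.
ΔT = 0.919 × 1.481 = 1.36 °C.

1.36 °C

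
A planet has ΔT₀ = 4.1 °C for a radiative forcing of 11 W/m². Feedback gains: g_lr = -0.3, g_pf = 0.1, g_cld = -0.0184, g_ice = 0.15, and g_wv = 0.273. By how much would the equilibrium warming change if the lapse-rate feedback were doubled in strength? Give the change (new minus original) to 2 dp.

-1.41 °C

Original: g = 0.2046, ΔT = 4.1/(1−0.2046) = 5.1546 °C.
With doubled lapse-rate: g' = -0.0954, ΔT' = 4.1/(1+0.0954) = 3.7429 °C.
Change = 3.7429 − 5.1546 = -1.41 °C.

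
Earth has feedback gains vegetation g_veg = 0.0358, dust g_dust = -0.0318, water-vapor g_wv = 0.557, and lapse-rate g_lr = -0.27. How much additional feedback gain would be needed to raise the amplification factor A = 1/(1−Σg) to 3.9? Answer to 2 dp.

Current total gain = 0.291.
Target gain for A = 3.9: g* = 1 − 1/3.9 = 0.7436.
Additional gain needed = 0.7436 − 0.291 = 0.45.

0.45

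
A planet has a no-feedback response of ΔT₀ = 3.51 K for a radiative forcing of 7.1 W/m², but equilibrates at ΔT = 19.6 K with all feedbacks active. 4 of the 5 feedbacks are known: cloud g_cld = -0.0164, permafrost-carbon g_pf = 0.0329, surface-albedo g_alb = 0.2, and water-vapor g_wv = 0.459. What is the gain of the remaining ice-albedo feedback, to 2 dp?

Amplification A = ΔT/ΔT₀ = 19.6/3.51 = 5.584.
Total gain g = 1 − 1/A = 1 − 1/5.584 = 0.8209.
Known gains sum to -0.0164 + 0.0329 + 0.2 + 0.459 = 0.6755.
g_ice = 0.8209 − 0.6755 = 0.15.

0.15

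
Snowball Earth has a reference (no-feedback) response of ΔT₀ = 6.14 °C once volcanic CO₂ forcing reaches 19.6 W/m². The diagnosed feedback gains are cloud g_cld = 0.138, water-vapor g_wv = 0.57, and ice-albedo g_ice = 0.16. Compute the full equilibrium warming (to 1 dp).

Total gain g = 0.138 + 0.57 + 0.16 = 0.868.
Amplification A = 1/(1 − 0.868) = 7.576.
ΔT = 6.14 × 7.576 = 46.5 °C.

46.5 °C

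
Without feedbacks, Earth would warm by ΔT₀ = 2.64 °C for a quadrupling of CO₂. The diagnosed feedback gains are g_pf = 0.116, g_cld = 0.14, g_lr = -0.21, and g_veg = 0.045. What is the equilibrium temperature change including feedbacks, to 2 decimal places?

2.90 °C

Total gain g = 0.116 + 0.14 − 0.21 + 0.045 = 0.091.
Amplification A = 1/(1 − 0.091) = 1.1.
ΔT = 2.64 × 1.1 = 2.90 °C.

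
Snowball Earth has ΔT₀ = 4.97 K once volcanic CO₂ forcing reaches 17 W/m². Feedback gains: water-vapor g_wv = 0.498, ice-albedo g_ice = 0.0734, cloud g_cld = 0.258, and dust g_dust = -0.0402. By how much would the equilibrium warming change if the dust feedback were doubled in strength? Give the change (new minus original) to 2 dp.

-3.78 K

Original: g = 0.7892, ΔT = 4.97/(1−0.7892) = 23.5769 K.
With doubled dust: g' = 0.749, ΔT' = 4.97/(1−0.749) = 19.8008 K.
Change = 19.8008 − 23.5769 = -3.78 K.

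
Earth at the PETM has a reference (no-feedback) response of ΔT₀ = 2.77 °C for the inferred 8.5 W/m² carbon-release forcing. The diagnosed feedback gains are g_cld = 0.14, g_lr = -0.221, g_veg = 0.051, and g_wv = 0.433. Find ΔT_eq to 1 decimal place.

Total gain g = 0.14 − 0.221 + 0.051 + 0.433 = 0.403.
Amplification A = 1/(1 − 0.403) = 1.675.
ΔT = 2.77 × 1.675 = 4.6 °C.

4.6 °C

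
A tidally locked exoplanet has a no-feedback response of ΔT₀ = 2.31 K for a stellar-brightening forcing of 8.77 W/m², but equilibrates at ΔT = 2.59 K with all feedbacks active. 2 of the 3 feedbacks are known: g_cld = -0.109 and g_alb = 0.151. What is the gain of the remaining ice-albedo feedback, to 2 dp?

Amplification A = ΔT/ΔT₀ = 2.59/2.31 = 1.121.
Total gain g = 1 − 1/A = 1 − 1/1.121 = 0.1079.
Known gains sum to -0.109 + 0.151 = 0.042.
g_ice = 0.1079 − 0.042 = 0.07.

0.07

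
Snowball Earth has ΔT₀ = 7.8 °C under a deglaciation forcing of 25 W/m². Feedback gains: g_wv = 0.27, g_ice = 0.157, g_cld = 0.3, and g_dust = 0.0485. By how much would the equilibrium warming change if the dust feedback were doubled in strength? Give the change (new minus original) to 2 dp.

9.57 °C

Original: g = 0.7755, ΔT = 7.8/(1−0.7755) = 34.7439 °C.
With doubled dust: g' = 0.824, ΔT' = 7.8/(1−0.824) = 44.3182 °C.
Change = 44.3182 − 34.7439 = 9.57 °C.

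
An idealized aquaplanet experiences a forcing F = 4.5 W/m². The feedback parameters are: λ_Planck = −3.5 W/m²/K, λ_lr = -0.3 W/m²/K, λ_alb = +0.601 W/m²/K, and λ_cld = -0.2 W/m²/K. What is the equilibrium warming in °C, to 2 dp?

Net feedback parameter λ = (−3.5) + (-0.3) + (+0.601) + (-0.2) = -3.399 W/m²/K.
ΔT = −F/λ = −4.5/(-3.399) = 1.32 °C.

1.32 °C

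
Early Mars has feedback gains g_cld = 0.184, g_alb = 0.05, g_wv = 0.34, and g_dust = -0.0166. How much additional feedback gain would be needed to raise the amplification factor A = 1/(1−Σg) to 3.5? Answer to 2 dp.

Current total gain = 0.5574.
Target gain for A = 3.5: g* = 1 − 1/3.5 = 0.7143.
Additional gain needed = 0.7143 − 0.5574 = 0.16.

0.16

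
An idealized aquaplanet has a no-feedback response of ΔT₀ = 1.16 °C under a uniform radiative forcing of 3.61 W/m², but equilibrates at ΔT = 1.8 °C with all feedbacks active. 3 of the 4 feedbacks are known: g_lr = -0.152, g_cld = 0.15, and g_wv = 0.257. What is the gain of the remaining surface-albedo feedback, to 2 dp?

0.10

Amplification A = ΔT/ΔT₀ = 1.8/1.16 = 1.552.
Total gain g = 1 − 1/A = 1 − 1/1.552 = 0.3557.
Known gains sum to -0.152 + 0.15 + 0.257 = 0.255.
g_alb = 0.3557 − 0.255 = 0.10.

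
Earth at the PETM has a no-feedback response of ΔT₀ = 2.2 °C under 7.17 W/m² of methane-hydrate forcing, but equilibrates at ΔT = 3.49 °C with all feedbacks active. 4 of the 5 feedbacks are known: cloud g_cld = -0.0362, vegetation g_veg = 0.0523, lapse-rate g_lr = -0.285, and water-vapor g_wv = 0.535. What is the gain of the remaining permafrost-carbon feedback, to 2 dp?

Amplification A = ΔT/ΔT₀ = 3.49/2.2 = 1.586.
Total gain g = 1 − 1/A = 1 − 1/1.586 = 0.3695.
Known gains sum to -0.0362 + 0.0523 − 0.285 + 0.535 = 0.2661.
g_pf = 0.3695 − 0.2661 = 0.10.

0.10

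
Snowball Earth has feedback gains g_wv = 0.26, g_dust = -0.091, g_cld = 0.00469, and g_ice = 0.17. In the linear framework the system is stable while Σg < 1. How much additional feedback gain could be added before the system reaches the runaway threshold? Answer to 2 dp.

Current total gain = 0.26 − 0.091 + 0.00469 + 0.17 = 0.34369.
Margin to runaway = 1 − 0.34369 = 0.66.

0.66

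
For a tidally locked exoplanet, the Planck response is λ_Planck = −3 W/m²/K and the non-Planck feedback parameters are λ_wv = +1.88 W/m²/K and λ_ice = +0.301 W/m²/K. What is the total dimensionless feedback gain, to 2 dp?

Convert to gains: g_wv = 1.88/3 = 0.6267; g_ice = 0.301/3 = 0.1003.
Total gain g = 0.727.

0.73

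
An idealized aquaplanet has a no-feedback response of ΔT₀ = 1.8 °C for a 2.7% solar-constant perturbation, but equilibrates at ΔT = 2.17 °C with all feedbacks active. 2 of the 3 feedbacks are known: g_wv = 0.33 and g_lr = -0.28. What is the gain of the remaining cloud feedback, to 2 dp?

Amplification A = ΔT/ΔT₀ = 2.17/1.8 = 1.206.
Total gain g = 1 − 1/A = 1 − 1/1.206 = 0.1708.
Known gains sum to 0.33 − 0.28 = 0.05.
g_cld = 0.1708 − 0.05 = 0.12.

0.12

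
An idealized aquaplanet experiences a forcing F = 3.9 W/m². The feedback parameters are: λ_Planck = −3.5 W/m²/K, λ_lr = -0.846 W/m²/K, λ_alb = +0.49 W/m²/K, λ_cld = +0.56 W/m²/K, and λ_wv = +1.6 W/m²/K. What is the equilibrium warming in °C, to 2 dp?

2.30 °C

Net feedback parameter λ = (−3.5) + (-0.846) + (+0.49) + (+0.56) + (+1.6) = -1.696 W/m²/K.
ΔT = −F/λ = −3.9/(-1.696) = 2.30 °C.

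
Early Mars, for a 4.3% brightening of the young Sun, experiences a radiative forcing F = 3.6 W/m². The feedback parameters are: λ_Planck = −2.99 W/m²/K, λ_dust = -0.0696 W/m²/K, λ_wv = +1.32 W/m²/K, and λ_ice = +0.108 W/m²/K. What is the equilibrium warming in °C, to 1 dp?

Net feedback parameter λ = (−2.99) + (-0.0696) + (+1.32) + (+0.108) = -1.6316 W/m²/K.
ΔT = −F/λ = −3.6/(-1.6316) = 2.2 °C.

2.2 °C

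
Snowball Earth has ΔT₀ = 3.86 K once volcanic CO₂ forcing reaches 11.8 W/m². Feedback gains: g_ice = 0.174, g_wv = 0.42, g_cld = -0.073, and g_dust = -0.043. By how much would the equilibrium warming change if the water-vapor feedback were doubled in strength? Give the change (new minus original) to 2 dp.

30.45 K

Original: g = 0.478, ΔT = 3.86/(1−0.478) = 7.3946 K.
With doubled water-vapor: g' = 0.898, ΔT' = 3.86/(1−0.898) = 37.8431 K.
Change = 37.8431 − 7.3946 = 30.45 K.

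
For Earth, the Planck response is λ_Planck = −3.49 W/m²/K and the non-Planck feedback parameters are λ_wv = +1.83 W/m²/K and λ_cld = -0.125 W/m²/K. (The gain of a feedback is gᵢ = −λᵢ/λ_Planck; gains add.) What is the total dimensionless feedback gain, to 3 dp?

Convert to gains: g_wv = 1.83/3.49 = 0.5244; g_cld = -0.125/3.49 = -0.03582.
Total gain g = 0.48858.

0.489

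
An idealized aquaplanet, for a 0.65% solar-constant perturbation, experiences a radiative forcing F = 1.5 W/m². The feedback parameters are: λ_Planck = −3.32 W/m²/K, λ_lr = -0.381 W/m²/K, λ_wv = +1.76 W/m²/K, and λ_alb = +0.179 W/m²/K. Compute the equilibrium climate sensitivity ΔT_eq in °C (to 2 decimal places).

0.85 °C

Net feedback parameter λ = (−3.32) + (-0.381) + (+1.76) + (+0.179) = -1.762 W/m²/K.
ΔT = −F/λ = −1.5/(-1.762) = 0.85 °C.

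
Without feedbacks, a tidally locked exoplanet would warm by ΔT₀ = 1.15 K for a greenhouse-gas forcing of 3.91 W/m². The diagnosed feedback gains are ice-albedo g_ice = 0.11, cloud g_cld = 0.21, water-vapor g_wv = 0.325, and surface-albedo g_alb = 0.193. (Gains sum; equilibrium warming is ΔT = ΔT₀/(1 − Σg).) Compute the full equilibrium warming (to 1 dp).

Total gain g = 0.11 + 0.21 + 0.325 + 0.193 = 0.838.
Amplification A = 1/(1 − 0.838) = 6.173.
ΔT = 1.15 × 6.173 = 7.1 K.

7.1 K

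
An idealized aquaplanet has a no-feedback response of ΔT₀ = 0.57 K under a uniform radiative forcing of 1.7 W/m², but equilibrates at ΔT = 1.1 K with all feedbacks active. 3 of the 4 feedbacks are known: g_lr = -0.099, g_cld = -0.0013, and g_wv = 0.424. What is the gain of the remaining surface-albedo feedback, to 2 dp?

Amplification A = ΔT/ΔT₀ = 1.1/0.57 = 1.93.
Total gain g = 1 − 1/A = 1 − 1/1.93 = 0.4819.
Known gains sum to -0.099 − 0.0013 + 0.424 = 0.3237.
g_alb = 0.4819 − 0.3237 = 0.16.

0.16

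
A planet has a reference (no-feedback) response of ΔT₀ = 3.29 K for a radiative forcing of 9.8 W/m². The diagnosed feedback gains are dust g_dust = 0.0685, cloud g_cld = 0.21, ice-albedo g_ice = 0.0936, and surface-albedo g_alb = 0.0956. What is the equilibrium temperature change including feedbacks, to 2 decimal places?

6.18 K

Total gain g = 0.0685 + 0.21 + 0.0936 + 0.0956 = 0.4677.
Amplification A = 1/(1 − 0.4677) = 1.879.
ΔT = 3.29 × 1.879 = 6.18 K.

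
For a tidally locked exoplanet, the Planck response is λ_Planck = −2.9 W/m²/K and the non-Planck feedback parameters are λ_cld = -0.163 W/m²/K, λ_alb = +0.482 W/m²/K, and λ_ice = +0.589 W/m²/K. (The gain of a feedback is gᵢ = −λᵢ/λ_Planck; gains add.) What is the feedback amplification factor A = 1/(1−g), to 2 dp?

1.46

Convert to gains: g_cld = -0.163/2.9 = -0.05621; g_alb = 0.482/2.9 = 0.1662; g_ice = 0.589/2.9 = 0.2031.
Total gain g = 0.31309.
A = 1/(1 − 0.31309) = 1.46.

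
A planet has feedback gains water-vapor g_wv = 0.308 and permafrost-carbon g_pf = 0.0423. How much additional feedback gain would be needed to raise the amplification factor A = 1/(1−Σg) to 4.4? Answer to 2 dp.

0.42

Current total gain = 0.3503.
Target gain for A = 4.4: g* = 1 − 1/4.4 = 0.7727.
Additional gain needed = 0.7727 − 0.3503 = 0.42.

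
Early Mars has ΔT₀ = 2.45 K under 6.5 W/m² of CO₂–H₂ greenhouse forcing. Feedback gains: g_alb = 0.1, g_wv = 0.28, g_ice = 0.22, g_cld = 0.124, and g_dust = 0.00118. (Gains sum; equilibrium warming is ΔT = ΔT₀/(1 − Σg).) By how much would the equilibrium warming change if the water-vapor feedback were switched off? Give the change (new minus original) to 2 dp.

Original: g = 0.72518, ΔT = 2.45/(1−0.72518) = 8.9149 K.
Without water-vapor: g' = 0.44518, ΔT' = 2.45/(1−0.44518) = 4.4158 K.
Change = 4.4158 − 8.9149 = -4.50 K.

-4.50 K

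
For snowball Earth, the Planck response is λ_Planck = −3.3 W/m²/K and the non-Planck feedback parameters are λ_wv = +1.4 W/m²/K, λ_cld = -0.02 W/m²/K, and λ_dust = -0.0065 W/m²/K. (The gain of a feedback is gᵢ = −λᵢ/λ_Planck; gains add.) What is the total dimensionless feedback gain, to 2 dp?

0.42

Convert to gains: g_wv = 1.4/3.3 = 0.4242; g_cld = -0.02/3.3 = -0.006061; g_dust = -0.0065/3.3 = -0.00197.
Total gain g = 0.416169.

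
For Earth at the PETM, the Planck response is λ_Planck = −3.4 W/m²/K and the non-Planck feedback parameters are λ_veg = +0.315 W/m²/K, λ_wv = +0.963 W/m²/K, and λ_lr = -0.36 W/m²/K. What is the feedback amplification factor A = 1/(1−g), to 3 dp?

Convert to gains: g_veg = 0.315/3.4 = 0.09265; g_wv = 0.963/3.4 = 0.2832; g_lr = -0.36/3.4 = -0.1059.
Total gain g = 0.26995.
A = 1/(1 − 0.26995) = 1.370.

1.370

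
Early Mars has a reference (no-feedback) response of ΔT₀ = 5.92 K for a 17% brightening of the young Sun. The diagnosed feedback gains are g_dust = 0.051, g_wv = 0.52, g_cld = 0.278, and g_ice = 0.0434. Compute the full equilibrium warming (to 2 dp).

Total gain g = 0.051 + 0.52 + 0.278 + 0.0434 = 0.8924.
Amplification A = 1/(1 − 0.8924) = 9.294.
ΔT = 5.92 × 9.294 = 55.02 K.

55.02 K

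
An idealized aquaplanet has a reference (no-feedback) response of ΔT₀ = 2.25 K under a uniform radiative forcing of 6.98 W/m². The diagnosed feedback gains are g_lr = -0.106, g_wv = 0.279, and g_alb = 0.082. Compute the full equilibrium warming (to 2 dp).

Total gain g = -0.106 + 0.279 + 0.082 = 0.255.
Amplification A = 1/(1 − 0.255) = 1.342.
ΔT = 2.25 × 1.342 = 3.02 K.

3.02 K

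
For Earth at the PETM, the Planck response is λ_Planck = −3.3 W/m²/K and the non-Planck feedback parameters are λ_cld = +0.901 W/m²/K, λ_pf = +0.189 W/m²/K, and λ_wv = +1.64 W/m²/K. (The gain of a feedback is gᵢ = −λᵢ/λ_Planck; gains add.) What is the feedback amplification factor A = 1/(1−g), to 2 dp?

Convert to gains: g_cld = 0.901/3.3 = 0.273; g_pf = 0.189/3.3 = 0.05727; g_wv = 1.64/3.3 = 0.497.
Total gain g = 0.82727.
A = 1/(1 − 0.82727) = 5.79.

5.79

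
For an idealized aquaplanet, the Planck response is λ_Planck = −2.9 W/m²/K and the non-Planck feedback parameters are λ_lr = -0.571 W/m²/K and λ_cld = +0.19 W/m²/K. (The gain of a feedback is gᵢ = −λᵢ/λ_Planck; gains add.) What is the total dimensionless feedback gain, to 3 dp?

-0.131

Convert to gains: g_lr = -0.571/2.9 = -0.1969; g_cld = 0.19/2.9 = 0.06552.
Total gain g = -0.13138.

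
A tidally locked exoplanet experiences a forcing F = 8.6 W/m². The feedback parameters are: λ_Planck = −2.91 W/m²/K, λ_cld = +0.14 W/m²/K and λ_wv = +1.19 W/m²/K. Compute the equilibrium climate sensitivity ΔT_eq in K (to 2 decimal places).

Net feedback parameter λ = (−2.91) + (+0.14) + (+1.19) = -1.58 W/m²/K.
ΔT = −F/λ = −8.6/(-1.58) = 5.44 K.

5.44 K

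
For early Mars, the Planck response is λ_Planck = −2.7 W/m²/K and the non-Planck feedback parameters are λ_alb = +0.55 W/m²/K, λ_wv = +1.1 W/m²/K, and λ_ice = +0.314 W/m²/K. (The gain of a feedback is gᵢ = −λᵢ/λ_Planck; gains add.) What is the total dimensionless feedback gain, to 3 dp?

Convert to gains: g_alb = 0.55/2.7 = 0.2037; g_wv = 1.1/2.7 = 0.4074; g_ice = 0.314/2.7 = 0.1163.
Total gain g = 0.7274.

0.727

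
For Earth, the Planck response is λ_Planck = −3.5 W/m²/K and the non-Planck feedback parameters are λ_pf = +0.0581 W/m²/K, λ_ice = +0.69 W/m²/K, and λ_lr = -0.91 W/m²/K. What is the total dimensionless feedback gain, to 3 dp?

Convert to gains: g_pf = 0.0581/3.5 = 0.0166; g_ice = 0.69/3.5 = 0.1971; g_lr = -0.91/3.5 = -0.26.
Total gain g = -0.0463.

-0.046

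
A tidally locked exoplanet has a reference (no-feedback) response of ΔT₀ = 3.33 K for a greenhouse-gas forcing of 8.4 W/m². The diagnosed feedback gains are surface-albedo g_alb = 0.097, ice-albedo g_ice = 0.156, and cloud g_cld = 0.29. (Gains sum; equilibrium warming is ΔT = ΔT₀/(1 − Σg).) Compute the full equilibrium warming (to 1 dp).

Total gain g = 0.097 + 0.156 + 0.29 = 0.543.
Amplification A = 1/(1 − 0.543) = 2.188.
ΔT = 3.33 × 2.188 = 7.3 K.

7.3 K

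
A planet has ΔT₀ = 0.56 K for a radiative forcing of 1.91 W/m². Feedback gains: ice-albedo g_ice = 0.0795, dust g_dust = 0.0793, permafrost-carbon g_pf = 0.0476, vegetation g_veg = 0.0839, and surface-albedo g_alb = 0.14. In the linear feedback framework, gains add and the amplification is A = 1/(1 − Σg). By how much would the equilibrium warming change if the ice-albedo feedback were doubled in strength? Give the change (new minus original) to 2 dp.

Original: g = 0.4303, ΔT = 0.56/(1−0.4303) = 0.9830 K.
With doubled ice-albedo: g' = 0.5098, ΔT' = 0.56/(1−0.5098) = 1.1424 K.
Change = 1.1424 − 0.9830 = 0.16 K.

0.16 K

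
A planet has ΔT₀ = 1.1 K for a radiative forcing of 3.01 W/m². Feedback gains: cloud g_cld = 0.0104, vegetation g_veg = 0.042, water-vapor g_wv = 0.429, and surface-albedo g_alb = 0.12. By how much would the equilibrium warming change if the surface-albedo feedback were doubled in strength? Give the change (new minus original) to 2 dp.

1.19 K

Original: g = 0.6014, ΔT = 1.1/(1−0.6014) = 2.7597 K.
With doubled surface-albedo: g' = 0.7214, ΔT' = 1.1/(1−0.7214) = 3.9483 K.
Change = 3.9483 − 2.7597 = 1.19 K.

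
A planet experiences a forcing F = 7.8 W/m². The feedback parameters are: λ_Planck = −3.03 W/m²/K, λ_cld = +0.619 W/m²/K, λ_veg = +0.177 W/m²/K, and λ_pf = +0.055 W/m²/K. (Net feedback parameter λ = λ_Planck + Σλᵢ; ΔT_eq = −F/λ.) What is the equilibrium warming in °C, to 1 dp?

3.6 °C

Net feedback parameter λ = (−3.03) + (+0.619) + (+0.177) + (+0.055) = -2.179 W/m²/K.
ΔT = −F/λ = −7.8/(-2.179) = 3.6 °C.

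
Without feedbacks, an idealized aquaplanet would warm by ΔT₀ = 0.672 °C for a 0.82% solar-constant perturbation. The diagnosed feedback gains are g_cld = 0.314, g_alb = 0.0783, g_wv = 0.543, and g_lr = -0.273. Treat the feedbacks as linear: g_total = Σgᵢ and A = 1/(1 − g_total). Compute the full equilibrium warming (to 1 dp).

Total gain g = 0.314 + 0.0783 + 0.543 − 0.273 = 0.6623.
Amplification A = 1/(1 − 0.6623) = 2.961.
ΔT = 0.672 × 2.961 = 2.0 °C.

2.0 °C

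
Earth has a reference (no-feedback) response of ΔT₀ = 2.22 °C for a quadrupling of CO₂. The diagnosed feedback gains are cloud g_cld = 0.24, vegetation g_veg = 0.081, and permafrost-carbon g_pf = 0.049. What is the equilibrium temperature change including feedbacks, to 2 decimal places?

Total gain g = 0.24 + 0.081 + 0.049 = 0.37.
Amplification A = 1/(1 − 0.37) = 1.587.
ΔT = 2.22 × 1.587 = 3.52 °C.

3.52 °C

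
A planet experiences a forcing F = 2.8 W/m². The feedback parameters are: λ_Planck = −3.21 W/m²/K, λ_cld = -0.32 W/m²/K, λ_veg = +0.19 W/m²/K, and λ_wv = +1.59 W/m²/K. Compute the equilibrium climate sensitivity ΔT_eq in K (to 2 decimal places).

1.60 K

Net feedback parameter λ = (−3.21) + (-0.32) + (+0.19) + (+1.59) = -1.75 W/m²/K.
ΔT = −F/λ = −2.8/(-1.75) = 1.60 K.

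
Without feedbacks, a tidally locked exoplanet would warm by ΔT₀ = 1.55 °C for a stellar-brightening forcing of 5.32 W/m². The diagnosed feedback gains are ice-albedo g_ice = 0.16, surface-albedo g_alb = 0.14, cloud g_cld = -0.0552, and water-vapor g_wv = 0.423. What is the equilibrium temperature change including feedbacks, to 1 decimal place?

Total gain g = 0.16 + 0.14 − 0.0552 + 0.423 = 0.6678.
Amplification A = 1/(1 − 0.6678) = 3.01.
ΔT = 1.55 × 3.01 = 4.7 °C.

4.7 °C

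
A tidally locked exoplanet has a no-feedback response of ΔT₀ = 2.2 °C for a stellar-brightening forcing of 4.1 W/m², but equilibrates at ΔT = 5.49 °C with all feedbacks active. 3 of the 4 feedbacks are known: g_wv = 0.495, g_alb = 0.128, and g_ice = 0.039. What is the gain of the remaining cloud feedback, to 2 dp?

-0.06

Amplification A = ΔT/ΔT₀ = 5.49/2.2 = 2.495.
Total gain g = 1 − 1/A = 1 − 1/2.495 = 0.5992.
Known gains sum to 0.495 + 0.128 + 0.039 = 0.662.
g_cld = 0.5992 − 0.662 = -0.06.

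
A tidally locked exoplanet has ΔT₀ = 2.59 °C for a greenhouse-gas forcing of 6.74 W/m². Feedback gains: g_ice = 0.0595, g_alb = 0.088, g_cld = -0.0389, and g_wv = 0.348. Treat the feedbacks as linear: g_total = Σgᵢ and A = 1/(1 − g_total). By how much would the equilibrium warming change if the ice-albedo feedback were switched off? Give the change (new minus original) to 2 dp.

Original: g = 0.4566, ΔT = 2.59/(1−0.4566) = 4.7663 °C.
Without ice-albedo: g' = 0.3971, ΔT' = 2.59/(1−0.3971) = 4.2959 °C.
Change = 4.2959 − 4.7663 = -0.47 °C.

-0.47 °C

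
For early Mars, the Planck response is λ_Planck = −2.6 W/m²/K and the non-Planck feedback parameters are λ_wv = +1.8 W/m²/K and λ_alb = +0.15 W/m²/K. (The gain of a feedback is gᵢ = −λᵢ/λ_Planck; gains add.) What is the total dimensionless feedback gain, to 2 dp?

Convert to gains: g_wv = 1.8/2.6 = 0.6923; g_alb = 0.15/2.6 = 0.05769.
Total gain g = 0.74999.

0.75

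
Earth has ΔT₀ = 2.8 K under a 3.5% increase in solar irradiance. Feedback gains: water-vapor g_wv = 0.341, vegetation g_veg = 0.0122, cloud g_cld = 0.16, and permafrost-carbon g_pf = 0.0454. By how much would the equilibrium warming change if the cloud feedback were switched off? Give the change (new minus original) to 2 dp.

Original: g = 0.5586, ΔT = 2.8/(1−0.5586) = 6.3435 K.
Without cloud: g' = 0.3986, ΔT' = 2.8/(1−0.3986) = 4.6558 K.
Change = 4.6558 − 6.3435 = -1.69 K.

-1.69 K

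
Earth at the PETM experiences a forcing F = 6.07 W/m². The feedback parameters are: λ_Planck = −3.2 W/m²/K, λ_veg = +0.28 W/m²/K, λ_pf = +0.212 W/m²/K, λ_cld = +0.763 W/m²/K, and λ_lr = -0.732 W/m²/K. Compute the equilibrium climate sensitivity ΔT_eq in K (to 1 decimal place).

Net feedback parameter λ = (−3.2) + (+0.28) + (+0.212) + (+0.763) + (-0.732) = -2.677 W/m²/K.
ΔT = −F/λ = −6.07/(-2.677) = 2.3 K.

2.3 K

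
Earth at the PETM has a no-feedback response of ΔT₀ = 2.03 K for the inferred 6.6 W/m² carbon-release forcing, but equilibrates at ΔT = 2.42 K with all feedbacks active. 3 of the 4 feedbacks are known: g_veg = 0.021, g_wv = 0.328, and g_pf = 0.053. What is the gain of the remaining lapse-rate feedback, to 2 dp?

Amplification A = ΔT/ΔT₀ = 2.42/2.03 = 1.192.
Total gain g = 1 − 1/A = 1 − 1/1.192 = 0.1611.
Known gains sum to 0.021 + 0.328 + 0.053 = 0.402.
g_lr = 0.1611 − 0.402 = -0.24.

-0.24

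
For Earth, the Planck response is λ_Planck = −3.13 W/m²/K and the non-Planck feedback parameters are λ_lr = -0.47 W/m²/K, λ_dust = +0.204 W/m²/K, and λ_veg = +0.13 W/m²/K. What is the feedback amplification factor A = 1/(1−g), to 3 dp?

Convert to gains: g_lr = -0.47/3.13 = -0.1502; g_dust = 0.204/3.13 = 0.06518; g_veg = 0.13/3.13 = 0.04153.
Total gain g = -0.04349.
A = 1/(1 + 0.04349) = 0.958.

0.958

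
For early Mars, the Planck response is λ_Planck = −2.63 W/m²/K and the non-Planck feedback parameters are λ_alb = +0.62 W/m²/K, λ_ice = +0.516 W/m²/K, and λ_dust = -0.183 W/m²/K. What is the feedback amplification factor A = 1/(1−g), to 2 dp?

Convert to gains: g_alb = 0.62/2.63 = 0.2357; g_ice = 0.516/2.63 = 0.1962; g_dust = -0.183/2.63 = -0.06958.
Total gain g = 0.36232.
A = 1/(1 − 0.36232) = 1.57.

1.57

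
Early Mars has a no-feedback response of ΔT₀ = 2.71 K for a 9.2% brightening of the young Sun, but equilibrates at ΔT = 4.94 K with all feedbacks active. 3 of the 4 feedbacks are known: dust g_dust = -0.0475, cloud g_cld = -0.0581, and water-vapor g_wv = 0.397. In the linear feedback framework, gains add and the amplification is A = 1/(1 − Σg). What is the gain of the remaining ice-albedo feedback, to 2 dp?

0.16

Amplification A = ΔT/ΔT₀ = 4.94/2.71 = 1.823.
Total gain g = 1 − 1/A = 1 − 1/1.823 = 0.4515.
Known gains sum to -0.0475 − 0.0581 + 0.397 = 0.2914.
g_ice = 0.4515 − 0.2914 = 0.16.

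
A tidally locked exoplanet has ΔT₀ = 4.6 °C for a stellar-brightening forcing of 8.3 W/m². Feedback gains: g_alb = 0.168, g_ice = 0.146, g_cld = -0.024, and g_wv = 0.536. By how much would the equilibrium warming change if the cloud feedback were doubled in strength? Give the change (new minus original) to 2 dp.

-3.20 °C

Original: g = 0.826, ΔT = 4.6/(1−0.826) = 26.4368 °C.
With doubled cloud: g' = 0.802, ΔT' = 4.6/(1−0.802) = 23.2323 °C.
Change = 23.2323 − 26.4368 = -3.20 °C.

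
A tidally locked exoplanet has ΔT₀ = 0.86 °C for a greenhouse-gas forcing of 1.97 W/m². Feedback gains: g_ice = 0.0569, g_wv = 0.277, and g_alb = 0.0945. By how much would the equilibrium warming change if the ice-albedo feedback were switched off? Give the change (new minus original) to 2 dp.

Original: g = 0.4284, ΔT = 0.86/(1−0.4284) = 1.5045 °C.
Without ice-albedo: g' = 0.3715, ΔT' = 0.86/(1−0.3715) = 1.3683 °C.
Change = 1.3683 − 1.5045 = -0.14 °C.

-0.14 °C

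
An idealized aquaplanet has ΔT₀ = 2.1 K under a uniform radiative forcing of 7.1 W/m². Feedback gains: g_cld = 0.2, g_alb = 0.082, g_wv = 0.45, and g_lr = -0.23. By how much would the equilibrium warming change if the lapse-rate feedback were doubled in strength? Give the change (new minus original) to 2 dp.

Original: g = 0.502, ΔT = 2.1/(1−0.502) = 4.2169 K.
With doubled lapse-rate: g' = 0.272, ΔT' = 2.1/(1−0.272) = 2.8846 K.
Change = 2.8846 − 4.2169 = -1.33 K.

-1.33 K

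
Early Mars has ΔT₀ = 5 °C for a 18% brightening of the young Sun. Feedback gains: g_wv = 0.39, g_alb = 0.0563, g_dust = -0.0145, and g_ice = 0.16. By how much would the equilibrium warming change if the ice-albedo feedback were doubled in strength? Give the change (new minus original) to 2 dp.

7.90 °C

Original: g = 0.5918, ΔT = 5/(1−0.5918) = 12.2489 °C.
With doubled ice-albedo: g' = 0.7518, ΔT' = 5/(1−0.7518) = 20.1450 °C.
Change = 20.1450 − 12.2489 = 7.90 °C.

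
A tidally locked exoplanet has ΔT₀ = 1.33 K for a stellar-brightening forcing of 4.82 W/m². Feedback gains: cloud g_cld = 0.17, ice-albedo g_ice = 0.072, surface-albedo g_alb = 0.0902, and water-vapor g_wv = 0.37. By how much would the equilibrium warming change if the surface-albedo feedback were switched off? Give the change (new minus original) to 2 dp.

-1.04 K

Original: g = 0.7022, ΔT = 1.33/(1−0.7022) = 4.4661 K.
Without surface-albedo: g' = 0.612, ΔT' = 1.33/(1−0.612) = 3.4278 K.
Change = 3.4278 − 4.4661 = -1.04 K.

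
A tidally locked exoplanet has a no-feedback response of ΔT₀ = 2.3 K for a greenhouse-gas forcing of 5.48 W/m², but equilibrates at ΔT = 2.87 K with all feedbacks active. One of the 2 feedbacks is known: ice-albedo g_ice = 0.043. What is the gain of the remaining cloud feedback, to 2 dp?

Amplification A = ΔT/ΔT₀ = 2.87/2.3 = 1.248.
Total gain g = 1 − 1/A = 1 − 1/1.248 = 0.1987.
The known gain is 0.043.
g_cld = 0.1987 − 0.043 = 0.16.

0.16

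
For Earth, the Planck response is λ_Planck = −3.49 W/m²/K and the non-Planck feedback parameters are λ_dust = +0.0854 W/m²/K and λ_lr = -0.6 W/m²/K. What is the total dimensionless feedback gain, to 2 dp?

Convert to gains: g_dust = 0.0854/3.49 = 0.02447; g_lr = -0.6/3.49 = -0.1719.
Total gain g = -0.14743.

-0.15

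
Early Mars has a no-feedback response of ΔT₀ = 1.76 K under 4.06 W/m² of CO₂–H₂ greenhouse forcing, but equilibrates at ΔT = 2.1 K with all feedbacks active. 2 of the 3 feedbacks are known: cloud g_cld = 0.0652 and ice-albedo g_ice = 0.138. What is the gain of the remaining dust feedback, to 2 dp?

-0.04

Amplification A = ΔT/ΔT₀ = 2.1/1.76 = 1.193.
Total gain g = 1 − 1/A = 1 − 1/1.193 = 0.1618.
Known gains sum to 0.0652 + 0.138 = 0.2032.
g_dust = 0.1618 − 0.2032 = -0.04.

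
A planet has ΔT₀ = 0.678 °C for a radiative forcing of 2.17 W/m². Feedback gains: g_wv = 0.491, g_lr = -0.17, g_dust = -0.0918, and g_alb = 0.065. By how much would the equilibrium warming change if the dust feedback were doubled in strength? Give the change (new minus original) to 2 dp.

-0.11 °C

Original: g = 0.2942, ΔT = 0.678/(1−0.2942) = 0.9606 °C.
With doubled dust: g' = 0.2024, ΔT' = 0.678/(1−0.2024) = 0.8501 °C.
Change = 0.8501 − 0.9606 = -0.11 °C.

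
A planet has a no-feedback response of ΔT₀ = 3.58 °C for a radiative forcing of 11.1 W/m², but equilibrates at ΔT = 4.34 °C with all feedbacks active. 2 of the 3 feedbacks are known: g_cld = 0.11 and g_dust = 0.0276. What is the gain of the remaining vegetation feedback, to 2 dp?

0.04

Amplification A = ΔT/ΔT₀ = 4.34/3.58 = 1.212.
Total gain g = 1 − 1/A = 1 − 1/1.212 = 0.1749.
Known gains sum to 0.11 + 0.0276 = 0.1376.
g_veg = 0.1749 − 0.1376 = 0.04.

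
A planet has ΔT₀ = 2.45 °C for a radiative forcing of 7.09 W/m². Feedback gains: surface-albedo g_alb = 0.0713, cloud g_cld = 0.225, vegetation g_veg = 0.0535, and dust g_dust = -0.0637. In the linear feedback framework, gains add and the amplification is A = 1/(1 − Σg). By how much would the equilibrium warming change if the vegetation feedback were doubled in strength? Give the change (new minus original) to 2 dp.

0.28 °C

Original: g = 0.2861, ΔT = 2.45/(1−0.2861) = 3.4319 °C.
With doubled vegetation: g' = 0.3396, ΔT' = 2.45/(1−0.3396) = 3.7099 °C.
Change = 3.7099 − 3.4319 = 0.28 °C.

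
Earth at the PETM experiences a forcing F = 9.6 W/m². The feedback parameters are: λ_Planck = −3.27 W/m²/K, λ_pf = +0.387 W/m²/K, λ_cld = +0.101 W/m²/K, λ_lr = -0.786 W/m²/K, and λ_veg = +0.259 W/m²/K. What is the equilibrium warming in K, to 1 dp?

Net feedback parameter λ = (−3.27) + (+0.387) + (+0.101) + (-0.786) + (+0.259) = -3.309 W/m²/K.
ΔT = −F/λ = −9.6/(-3.309) = 2.9 K.

2.9 K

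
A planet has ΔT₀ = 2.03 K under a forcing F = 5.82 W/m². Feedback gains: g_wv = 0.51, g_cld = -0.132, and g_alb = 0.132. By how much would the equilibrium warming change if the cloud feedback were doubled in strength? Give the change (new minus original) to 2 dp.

-0.88 K

Original: g = 0.51, ΔT = 2.03/(1−0.51) = 4.1429 K.
With doubled cloud: g' = 0.378, ΔT' = 2.03/(1−0.378) = 3.2637 K.
Change = 3.2637 − 4.1429 = -0.88 K.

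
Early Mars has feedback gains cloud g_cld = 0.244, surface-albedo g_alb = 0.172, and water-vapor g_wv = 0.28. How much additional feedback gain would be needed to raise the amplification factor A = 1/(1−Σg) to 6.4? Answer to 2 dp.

Current total gain = 0.696.
Target gain for A = 6.4: g* = 1 − 1/6.4 = 0.8438.
Additional gain needed = 0.8438 − 0.696 = 0.15.

0.15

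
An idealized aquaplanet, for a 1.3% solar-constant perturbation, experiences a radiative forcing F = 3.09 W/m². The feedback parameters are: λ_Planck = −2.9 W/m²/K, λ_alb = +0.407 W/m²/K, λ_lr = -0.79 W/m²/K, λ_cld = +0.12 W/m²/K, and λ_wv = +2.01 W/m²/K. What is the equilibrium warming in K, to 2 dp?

2.68 K

Net feedback parameter λ = (−2.9) + (+0.407) + (-0.79) + (+0.12) + (+2.01) = -1.153 W/m²/K.
ΔT = −F/λ = −3.09/(-1.153) = 2.68 K.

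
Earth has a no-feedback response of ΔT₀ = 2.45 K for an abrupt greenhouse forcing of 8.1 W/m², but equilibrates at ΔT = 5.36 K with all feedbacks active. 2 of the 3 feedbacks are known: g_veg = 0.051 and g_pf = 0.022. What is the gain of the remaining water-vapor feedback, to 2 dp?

0.47

Amplification A = ΔT/ΔT₀ = 5.36/2.45 = 2.188.
Total gain g = 1 − 1/A = 1 − 1/2.188 = 0.543.
Known gains sum to 0.051 + 0.022 = 0.073.
g_wv = 0.543 − 0.073 = 0.47.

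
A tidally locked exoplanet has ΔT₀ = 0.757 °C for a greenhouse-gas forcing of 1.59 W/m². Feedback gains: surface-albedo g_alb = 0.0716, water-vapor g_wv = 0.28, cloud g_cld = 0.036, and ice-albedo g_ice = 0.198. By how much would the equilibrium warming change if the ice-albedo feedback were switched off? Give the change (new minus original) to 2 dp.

-0.59 °C

Original: g = 0.5856, ΔT = 0.757/(1−0.5856) = 1.8267 °C.
Without ice-albedo: g' = 0.3876, ΔT' = 0.757/(1−0.3876) = 1.2361 °C.
Change = 1.2361 − 1.8267 = -0.59 °C.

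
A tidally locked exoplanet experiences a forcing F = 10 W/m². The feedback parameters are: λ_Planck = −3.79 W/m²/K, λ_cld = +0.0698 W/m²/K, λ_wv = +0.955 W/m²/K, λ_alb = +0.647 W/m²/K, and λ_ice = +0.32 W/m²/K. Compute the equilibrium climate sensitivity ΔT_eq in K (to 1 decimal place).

Net feedback parameter λ = (−3.79) + (+0.0698) + (+0.955) + (+0.647) + (+0.32) = -1.7982 W/m²/K.
ΔT = −F/λ = −10/(-1.7982) = 5.6 K.

5.6 K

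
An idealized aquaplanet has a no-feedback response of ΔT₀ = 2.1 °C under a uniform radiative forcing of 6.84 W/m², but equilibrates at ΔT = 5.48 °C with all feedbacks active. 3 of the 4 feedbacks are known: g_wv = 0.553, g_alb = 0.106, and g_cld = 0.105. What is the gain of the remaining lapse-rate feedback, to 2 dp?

Amplification A = ΔT/ΔT₀ = 5.48/2.1 = 2.61.
Total gain g = 1 − 1/A = 1 − 1/2.61 = 0.6169.
Known gains sum to 0.553 + 0.106 + 0.105 = 0.764.
g_lr = 0.6169 − 0.764 = -0.15.

-0.15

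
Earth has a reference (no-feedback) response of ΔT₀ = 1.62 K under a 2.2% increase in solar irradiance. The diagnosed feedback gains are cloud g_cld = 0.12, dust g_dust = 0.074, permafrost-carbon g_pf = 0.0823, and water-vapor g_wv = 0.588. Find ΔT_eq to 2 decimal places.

11.94 K

Total gain g = 0.12 + 0.074 + 0.0823 + 0.588 = 0.8643.
Amplification A = 1/(1 − 0.8643) = 7.369.
ΔT = 1.62 × 7.369 = 11.94 K.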